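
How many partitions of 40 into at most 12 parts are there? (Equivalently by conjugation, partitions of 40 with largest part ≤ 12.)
p(40, parts ≤ 12) = 23334

Use the recurrence p(n, m) = p(n, m−1) + p(n−m, m): either the largest part is < m (count p(n, m−1)) or the largest part is exactly m (remove one copy of m, count p(n−m, m)). With p(0, ·) = 1 this gives p(40, parts ≤ 12) = 23334. (By conjugating Young diagrams, this also counts partitions of 40 into at most 12 parts.)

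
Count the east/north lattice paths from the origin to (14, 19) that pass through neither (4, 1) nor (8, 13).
Number of paths = 573577290

Inclusion–exclusion. Total paths: C(33, 14) = 818809200. Through P₁: C(5, 4)·C(28, 10) = 65615550. Through P₂: C(21, 8)·C(12, 6) = 188024760. Since P₁ is strictly southwest of P₂, a monotone path through both must visit P₁ then P₂; paths through both = C(5, 4)·C(16, 4)·C(12, 6) = 8408400. Avoid both = 818809200 − 65615550 − 188024760 + 8408400 = 573577290.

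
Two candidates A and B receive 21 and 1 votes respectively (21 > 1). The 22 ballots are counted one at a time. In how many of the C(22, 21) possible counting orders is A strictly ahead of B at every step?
Strict-lead orderings = 20

Total orderings of the 22 votes with 21 for A: C(22, 21) = 22. By the Bertrand ballot formula (Cycle Lemma / reflection principle), the number of orderings in which A is strictly ahead of B throughout is (p − q)/(p + q) · C(p + q, p) = (21 − 1)/(21 + 1) · 22 = 20.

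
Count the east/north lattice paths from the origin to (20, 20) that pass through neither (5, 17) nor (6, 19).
Number of paths = 137823568806

Inclusion–exclusion. Total paths: C(40, 20) = 137846528820. Through P₁: C(22, 5)·C(18, 15) = 21488544. Through P₂: C(25, 6)·C(15, 14) = 2656500. Since P₁ is strictly southwest of P₂, a monotone path through both must visit P₁ then P₂; paths through both = C(22, 5)·C(3, 1)·C(15, 14) = 1185030. Avoid both = 137846528820 − 21488544 − 2656500 + 1185030 = 137823568806.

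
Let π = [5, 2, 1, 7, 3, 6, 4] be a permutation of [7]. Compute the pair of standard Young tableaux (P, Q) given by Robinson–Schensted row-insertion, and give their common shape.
P = [1, 3, 4] / [2, 6] / [5, 7];  Q = [1, 4, 6] / [2, 5] / [3, 7];  common shape = (3, 2, 2)

Row-insert the values π_1, π_2, … into P one at a time, bumping the leftmost entry strictly greater than the inserted value down to the next row. The recording tableau Q records, in position (i, j), the step at which that cell was added to P.
  Insert 5 (step 1): P = [5];  Q = [1]
  Insert 2 (step 2): P = [2] / [5];  Q = [1] / [2]
  Insert 1 (step 3): P = [1] / [2] / [5];  Q = [1] / [2] / [3]
  Insert 7 (step 4): P = [1, 7] / [2] / [5];  Q = [1, 4] / [2] / [3]
  Insert 3 (step 5): P = [1, 3] / [2, 7] / [5];  Q = [1, 4] / [2, 5] / [3]
  Insert 6 (step 6): P = [1, 3, 6] / [2, 7] / [5];  Q = [1, 4, 6] / [2, 5] / [3]
  Insert 4 (step 7): P = [1, 3, 4] / [2, 6] / [5, 7];  Q = [1, 4, 6] / [2, 5] / [3, 7]
Final shape: (3, 2, 2).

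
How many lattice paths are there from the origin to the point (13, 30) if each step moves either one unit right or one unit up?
Number of paths = 36576848168

A monotone lattice path from (0, 0) to (13, 30) consists of 13 east steps and 30 north steps in some order, so it is determined by which 13 of the 43 steps are east. The count is C(43, 13) = 36576848168.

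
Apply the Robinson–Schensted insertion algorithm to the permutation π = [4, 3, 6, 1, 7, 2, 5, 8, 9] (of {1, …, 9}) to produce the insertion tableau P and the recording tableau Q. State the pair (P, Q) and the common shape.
P = [1, 2, 5, 8, 9] / [3, 6, 7] / [4];  Q = [1, 3, 5, 8, 9] / [2, 6, 7] / [4];  common shape = (5, 3, 1)

Row-insert the values π_1, π_2, … into P one at a time, bumping the leftmost entry strictly greater than the inserted value down to the next row. The recording tableau Q records, in position (i, j), the step at which that cell was added to P.
  Insert 4 (step 1): P = [4];  Q = [1]
  Insert 3 (step 2): P = [3] / [4];  Q = [1] / [2]
  Insert 6 (step 3): P = [3, 6] / [4];  Q = [1, 3] / [2]
  Insert 1 (step 4): P = [1, 6] / [3] / [4];  Q = [1, 3] / [2] / [4]
  Insert 7 (step 5): P = [1, 6, 7] / [3] / [4];  Q = [1, 3, 5] / [2] / [4]
  Insert 2 (step 6): P = [1, 2, 7] / [3, 6] / [4];  Q = [1, 3, 5] / [2, 6] / [4]
  Insert 5 (step 7): P = [1, 2, 5] / [3, 6, 7] / [4];  Q = [1, 3, 5] / [2, 6, 7] / [4]
  Insert 8 (step 8): P = [1, 2, 5, 8] / [3, 6, 7] / [4];  Q = [1, 3, 5, 8] / [2, 6, 7] / [4]
  Insert 9 (step 9): P = [1, 2, 5, 8, 9] / [3, 6, 7] / [4];  Q = [1, 3, 5, 8, 9] / [2, 6, 7] / [4]
Final shape: (5, 3, 1).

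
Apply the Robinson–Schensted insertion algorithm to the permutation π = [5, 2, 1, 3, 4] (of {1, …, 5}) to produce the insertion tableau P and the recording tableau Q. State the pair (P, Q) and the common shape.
P = [1, 3, 4] / [2] / [5];  Q = [1, 4, 5] / [2] / [3];  common shape = (3, 1, 1)

Row-insert the values π_1, π_2, … into P one at a time, bumping the leftmost entry strictly greater than the inserted value down to the next row. The recording tableau Q records, in position (i, j), the step at which that cell was added to P.
  Insert 5 (step 1): P = [5];  Q = [1]
  Insert 2 (step 2): P = [2] / [5];  Q = [1] / [2]
  Insert 1 (step 3): P = [1] / [2] / [5];  Q = [1] / [2] / [3]
  Insert 3 (step 4): P = [1, 3] / [2] / [5];  Q = [1, 4] / [2] / [3]
  Insert 4 (step 5): P = [1, 3, 4] / [2] / [5];  Q = [1, 4, 5] / [2] / [3]
Final shape: (3, 1, 1).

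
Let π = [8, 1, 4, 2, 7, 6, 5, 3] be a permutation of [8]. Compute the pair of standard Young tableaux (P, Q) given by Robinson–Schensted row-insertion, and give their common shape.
P = [1, 2, 3] / [4, 5] / [6] / [7] / [8];  Q = [1, 3, 5] / [2, 6] / [4] / [7] / [8];  common shape = (3, 2, 1, 1, 1)

Row-insert the values π_1, π_2, … into P one at a time, bumping the leftmost entry strictly greater than the inserted value down to the next row. The recording tableau Q records, in position (i, j), the step at which that cell was added to P.
  Insert 8 (step 1): P = [8];  Q = [1]
  Insert 1 (step 2): P = [1] / [8];  Q = [1] / [2]
  Insert 4 (step 3): P = [1, 4] / [8];  Q = [1, 3] / [2]
  Insert 2 (step 4): P = [1, 2] / [4] / [8];  Q = [1, 3] / [2] / [4]
  Insert 7 (step 5): P = [1, 2, 7] / [4] / [8];  Q = [1, 3, 5] / [2] / [4]
  Insert 6 (step 6): P = [1, 2, 6] / [4, 7] / [8];  Q = [1, 3, 5] / [2, 6] / [4]
  Insert 5 (step 7): P = [1, 2, 5] / [4, 6] / [7] / [8];  Q = [1, 3, 5] / [2, 6] / [4] / [7]
  Insert 3 (step 8): P = [1, 2, 3] / [4, 5] / [6] / [7] / [8];  Q = [1, 3, 5] / [2, 6] / [4] / [7] / [8]
Final shape: (3, 2, 1, 1, 1).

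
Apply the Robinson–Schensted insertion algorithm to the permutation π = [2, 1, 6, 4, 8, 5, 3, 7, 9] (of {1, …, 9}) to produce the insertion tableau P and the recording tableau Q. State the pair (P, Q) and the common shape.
P = [1, 3, 5, 7, 9] / [2, 4, 8] / [6];  Q = [1, 3, 5, 8, 9] / [2, 4, 6] / [7];  common shape = (5, 3, 1)

Row-insert the values π_1, π_2, … into P one at a time, bumping the leftmost entry strictly greater than the inserted value down to the next row. The recording tableau Q records, in position (i, j), the step at which that cell was added to P.
  Insert 2 (step 1): P = [2];  Q = [1]
  Insert 1 (step 2): P = [1] / [2];  Q = [1] / [2]
  Insert 6 (step 3): P = [1, 6] / [2];  Q = [1, 3] / [2]
  Insert 4 (step 4): P = [1, 4] / [2, 6];  Q = [1, 3] / [2, 4]
  Insert 8 (step 5): P = [1, 4, 8] / [2, 6];  Q = [1, 3, 5] / [2, 4]
  Insert 5 (step 6): P = [1, 4, 5] / [2, 6, 8];  Q = [1, 3, 5] / [2, 4, 6]
  Insert 3 (step 7): P = [1, 3, 5] / [2, 4, 8] / [6];  Q = [1, 3, 5] / [2, 4, 6] / [7]
  Insert 7 (step 8): P = [1, 3, 5, 7] / [2, 4, 8] / [6];  Q = [1, 3, 5, 8] / [2, 4, 6] / [7]
  Insert 9 (step 9): P = [1, 3, 5, 7, 9] / [2, 4, 8] / [6];  Q = [1, 3, 5, 8, 9] / [2, 4, 6] / [7]
Final shape: (5, 3, 1).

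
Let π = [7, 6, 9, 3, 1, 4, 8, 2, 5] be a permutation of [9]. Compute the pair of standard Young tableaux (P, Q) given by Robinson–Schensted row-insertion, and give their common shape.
P = [1, 2, 5] / [3, 4, 8] / [6, 9] / [7];  Q = [1, 3, 7] / [2, 6, 9] / [4, 8] / [5];  common shape = (3, 3, 2, 1)

Row-insert the values π_1, π_2, … into P one at a time, bumping the leftmost entry strictly greater than the inserted value down to the next row. The recording tableau Q records, in position (i, j), the step at which that cell was added to P.
  Insert 7 (step 1): P = [7];  Q = [1]
  Insert 6 (step 2): P = [6] / [7];  Q = [1] / [2]
  Insert 9 (step 3): P = [6, 9] / [7];  Q = [1, 3] / [2]
  Insert 3 (step 4): P = [3, 9] / [6] / [7];  Q = [1, 3] / [2] / [4]
  Insert 1 (step 5): P = [1, 9] / [3] / [6] / [7];  Q = [1, 3] / [2] / [4] / [5]
  Insert 4 (step 6): P = [1, 4] / [3, 9] / [6] / [7];  Q = [1, 3] / [2, 6] / [4] / [5]
  Insert 8 (step 7): P = [1, 4, 8] / [3, 9] / [6] / [7];  Q = [1, 3, 7] / [2, 6] / [4] / [5]
  Insert 2 (step 8): P = [1, 2, 8] / [3, 4] / [6, 9] / [7];  Q = [1, 3, 7] / [2, 6] / [4, 8] / [5]
  Insert 5 (step 9): P = [1, 2, 5] / [3, 4, 8] / [6, 9] / [7];  Q = [1, 3, 7] / [2, 6, 9] / [4, 8] / [5]
Final shape: (3, 3, 2, 1).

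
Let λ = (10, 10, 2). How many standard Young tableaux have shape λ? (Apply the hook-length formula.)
# SYT of shape (10, 10, 2) = 2645370

Hook-length formula: f^λ = n! / Π hook(c), product over all cells c of the Young diagram. For λ = (10, 10, 2), n = 22 boxes. Hook lengths by row (left-to-right, top-to-bottom): [12, 11, 9, 8, 7, 6, 5, 4, 3, 2]; [11, 10, 8, 7, 6, 5, 4, 3, 2, 1]; [2, 1]. Product of hooks = 424893579264000. So f^λ = 22! / 424893579264000 = 1124000727777607680000 / 424893579264000 = 2645370.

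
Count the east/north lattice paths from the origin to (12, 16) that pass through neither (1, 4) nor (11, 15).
Number of paths = 11736205

Inclusion–exclusion. Total paths: C(28, 12) = 30421755. Through P₁: C(5, 1)·C(23, 11) = 6760390. Through P₂: C(26, 11)·C(2, 1) = 15452320. Since P₁ is strictly southwest of P₂, a monotone path through both must visit P₁ then P₂; paths through both = C(5, 1)·C(21, 10)·C(2, 1) = 3527160. Avoid both = 30421755 − 6760390 − 15452320 + 3527160 = 11736205.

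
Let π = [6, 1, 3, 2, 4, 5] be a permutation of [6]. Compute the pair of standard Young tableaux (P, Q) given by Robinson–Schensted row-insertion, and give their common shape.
P = [1, 2, 4, 5] / [3] / [6];  Q = [1, 3, 5, 6] / [2] / [4];  common shape = (4, 1, 1)

Row-insert the values π_1, π_2, … into P one at a time, bumping the leftmost entry strictly greater than the inserted value down to the next row. The recording tableau Q records, in position (i, j), the step at which that cell was added to P.
  Insert 6 (step 1): P = [6];  Q = [1]
  Insert 1 (step 2): P = [1] / [6];  Q = [1] / [2]
  Insert 3 (step 3): P = [1, 3] / [6];  Q = [1, 3] / [2]
  Insert 2 (step 4): P = [1, 2] / [3] / [6];  Q = [1, 3] / [2] / [4]
  Insert 4 (step 5): P = [1, 2, 4] / [3] / [6];  Q = [1, 3, 5] / [2] / [4]
  Insert 5 (step 6): P = [1, 2, 4, 5] / [3] / [6];  Q = [1, 3, 5, 6] / [2] / [4]
Final shape: (4, 1, 1).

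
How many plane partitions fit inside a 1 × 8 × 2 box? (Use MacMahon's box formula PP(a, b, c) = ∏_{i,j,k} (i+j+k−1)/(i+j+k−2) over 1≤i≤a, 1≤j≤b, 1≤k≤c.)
PP(1, 8, 2) = 45

Evaluate the triple product over i = 1..1, j = 1..8, k = 1..2. The factors are (2/1) · (3/2) · (3/2) · (4/3) · (4/3) · (5/4) · (5/4) · (6/5) · … (16 factors total). The numerators and denominators telescope so the product is an integer; carrying out the multiplication exactly gives PP(1, 8, 2) = 45.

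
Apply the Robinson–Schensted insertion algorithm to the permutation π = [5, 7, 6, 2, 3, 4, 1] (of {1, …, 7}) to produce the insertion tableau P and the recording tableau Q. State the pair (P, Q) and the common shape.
P = [1, 3, 4] / [2, 6] / [5] / [7];  Q = [1, 2, 6] / [3, 5] / [4] / [7];  common shape = (3, 2, 1, 1)

Row-insert the values π_1, π_2, … into P one at a time, bumping the leftmost entry strictly greater than the inserted value down to the next row. The recording tableau Q records, in position (i, j), the step at which that cell was added to P.
  Insert 5 (step 1): P = [5];  Q = [1]
  Insert 7 (step 2): P = [5, 7];  Q = [1, 2]
  Insert 6 (step 3): P = [5, 6] / [7];  Q = [1, 2] / [3]
  Insert 2 (step 4): P = [2, 6] / [5] / [7];  Q = [1, 2] / [3] / [4]
  Insert 3 (step 5): P = [2, 3] / [5, 6] / [7];  Q = [1, 2] / [3, 5] / [4]
  Insert 4 (step 6): P = [2, 3, 4] / [5, 6] / [7];  Q = [1, 2, 6] / [3, 5] / [4]
  Insert 1 (step 7): P = [1, 3, 4] / [2, 6] / [5] / [7];  Q = [1, 2, 6] / [3, 5] / [4] / [7]
Final shape: (3, 2, 1, 1).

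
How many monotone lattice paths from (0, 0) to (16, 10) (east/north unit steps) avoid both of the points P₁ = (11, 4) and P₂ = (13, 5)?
Number of paths = 4430617

Inclusion–exclusion. Total paths: C(26, 16) = 5311735. Through P₁: C(15, 11)·C(11, 5) = 630630. Through P₂: C(18, 13)·C(8, 3) = 479808. Since P₁ is strictly southwest of P₂, a monotone path through both must visit P₁ then P₂; paths through both = C(15, 11)·C(3, 2)·C(8, 3) = 229320. Avoid both = 5311735 − 630630 − 479808 + 229320 = 4430617.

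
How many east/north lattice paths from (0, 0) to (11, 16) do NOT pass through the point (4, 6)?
Number of paths = 8953815

Total paths from (0, 0) to (11, 16): C(27, 11) = 13037895. Paths through (4, 6): (paths (0, 0) → (4, 6)) × (paths (4, 6) → (11, 16)) = C(10, 4) · C(17, 7) = 210 · 19448 = 4084080. Avoidance count = 13037895 − 4084080 = 8953815.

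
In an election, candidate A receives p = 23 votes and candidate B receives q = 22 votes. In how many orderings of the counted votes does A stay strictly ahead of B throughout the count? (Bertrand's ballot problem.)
Strict-lead orderings = 91482563640

Total orderings of the 45 votes with 23 for A: C(45, 23) = 4116715363800. By the Bertrand ballot formula (Cycle Lemma / reflection principle), the number of orderings in which A is strictly ahead of B throughout is (p − q)/(p + q) · C(p + q, p) = (23 − 22)/(23 + 22) · 4116715363800 = 91482563640.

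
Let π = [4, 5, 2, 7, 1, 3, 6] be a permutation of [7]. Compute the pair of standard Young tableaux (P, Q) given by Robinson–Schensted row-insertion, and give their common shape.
P = [1, 3, 6] / [2, 5, 7] / [4];  Q = [1, 2, 4] / [3, 6, 7] / [5];  common shape = (3, 3, 1)

Row-insert the values π_1, π_2, … into P one at a time, bumping the leftmost entry strictly greater than the inserted value down to the next row. The recording tableau Q records, in position (i, j), the step at which that cell was added to P.
  Insert 4 (step 1): P = [4];  Q = [1]
  Insert 5 (step 2): P = [4, 5];  Q = [1, 2]
  Insert 2 (step 3): P = [2, 5] / [4];  Q = [1, 2] / [3]
  Insert 7 (step 4): P = [2, 5, 7] / [4];  Q = [1, 2, 4] / [3]
  Insert 1 (step 5): P = [1, 5, 7] / [2] / [4];  Q = [1, 2, 4] / [3] / [5]
  Insert 3 (step 6): P = [1, 3, 7] / [2, 5] / [4];  Q = [1, 2, 4] / [3, 6] / [5]
  Insert 6 (step 7): P = [1, 3, 6] / [2, 5, 7] / [4];  Q = [1, 2, 4] / [3, 6, 7] / [5]
Final shape: (3, 3, 1).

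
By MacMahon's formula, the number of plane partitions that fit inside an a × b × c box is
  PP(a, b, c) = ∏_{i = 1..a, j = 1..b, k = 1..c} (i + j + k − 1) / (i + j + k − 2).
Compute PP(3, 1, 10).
PP(3, 1, 10) = 286

Evaluate the triple product over i = 1..3, j = 1..1, k = 1..10. The factors are (2/1) · (3/2) · (4/3) · (5/4) · (6/5) · (7/6) · (8/7) · (9/8) · … (30 factors total). The numerators and denominators telescope so the product is an integer; carrying out the multiplication exactly gives PP(3, 1, 10) = 286.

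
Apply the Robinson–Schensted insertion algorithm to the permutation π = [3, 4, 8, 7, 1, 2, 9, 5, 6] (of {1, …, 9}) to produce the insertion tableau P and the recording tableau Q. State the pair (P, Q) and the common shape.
P = [1, 2, 5, 6] / [3, 4, 7, 9] / [8];  Q = [1, 2, 3, 7] / [4, 6, 8, 9] / [5];  common shape = (4, 4, 1)

Row-insert the values π_1, π_2, … into P one at a time, bumping the leftmost entry strictly greater than the inserted value down to the next row. The recording tableau Q records, in position (i, j), the step at which that cell was added to P.
  Insert 3 (step 1): P = [3];  Q = [1]
  Insert 4 (step 2): P = [3, 4];  Q = [1, 2]
  Insert 8 (step 3): P = [3, 4, 8];  Q = [1, 2, 3]
  Insert 7 (step 4): P = [3, 4, 7] / [8];  Q = [1, 2, 3] / [4]
  Insert 1 (step 5): P = [1, 4, 7] / [3] / [8];  Q = [1, 2, 3] / [4] / [5]
  Insert 2 (step 6): P = [1, 2, 7] / [3, 4] / [8];  Q = [1, 2, 3] / [4, 6] / [5]
  Insert 9 (step 7): P = [1, 2, 7, 9] / [3, 4] / [8];  Q = [1, 2, 3, 7] / [4, 6] / [5]
  Insert 5 (step 8): P = [1, 2, 5, 9] / [3, 4, 7] / [8];  Q = [1, 2, 3, 7] / [4, 6, 8] / [5]
  Insert 6 (step 9): P = [1, 2, 5, 6] / [3, 4, 7, 9] / [8];  Q = [1, 2, 3, 7] / [4, 6, 8, 9] / [5]
Final shape: (4, 4, 1).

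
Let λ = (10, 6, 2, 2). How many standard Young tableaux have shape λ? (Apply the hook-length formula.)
# SYT of shape (10, 6, 2, 2) = 13323750

Hook-length formula: f^λ = n! / Π hook(c), product over all cells c of the Young diagram. For λ = (10, 6, 2, 2), n = 20 boxes. Hook lengths by row (left-to-right, top-to-bottom): [13, 12, 9, 8, 7, 6, 4, 3, 2, 1]; [8, 7, 4, 3, 2, 1]; [3, 2]; [2, 1]. Product of hooks = 182598893568. So f^λ = 20! / 182598893568 = 2432902008176640000 / 182598893568 = 13323750.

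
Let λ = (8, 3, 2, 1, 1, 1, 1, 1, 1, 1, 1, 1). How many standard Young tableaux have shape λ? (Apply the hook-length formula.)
# SYT of shape (8, 3, 2, 1, 1, 1, 1, 1, 1, 1, 1, 1) = 50265600

Hook-length formula: f^λ = n! / Π hook(c), product over all cells c of the Young diagram. For λ = (8, 3, 2, 1, 1, 1, 1, 1, 1, 1, 1, 1), n = 22 boxes. Hook lengths by row (left-to-right, top-to-bottom): [19, 9, 7, 5, 4, 3, 2, 1]; [13, 3, 1]; [11, 1]; [9]; [8]; [7]; [6]; [5]; [4]; [3]; [2]; [1]. Product of hooks = 22361231692800. So f^λ = 22! / 22361231692800 = 1124000727777607680000 / 22361231692800 = 50265600.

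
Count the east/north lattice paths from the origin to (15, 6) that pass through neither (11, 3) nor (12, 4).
Number of paths = 30604

Inclusion–exclusion. Total paths: C(21, 15) = 54264. Through P₁: C(14, 11)·C(7, 4) = 12740. Through P₂: C(16, 12)·C(5, 3) = 18200. Since P₁ is strictly southwest of P₂, a monotone path through both must visit P₁ then P₂; paths through both = C(14, 11)·C(2, 1)·C(5, 3) = 7280. Avoid both = 54264 − 12740 − 18200 + 7280 = 30604.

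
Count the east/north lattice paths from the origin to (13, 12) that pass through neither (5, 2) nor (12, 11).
Number of paths = 2057706

Inclusion–exclusion. Total paths: C(25, 13) = 5200300. Through P₁: C(7, 5)·C(18, 8) = 918918. Through P₂: C(23, 12)·C(2, 1) = 2704156. Since P₁ is strictly southwest of P₂, a monotone path through both must visit P₁ then P₂; paths through both = C(7, 5)·C(16, 7)·C(2, 1) = 480480. Avoid both = 5200300 − 918918 − 2704156 + 480480 = 2057706.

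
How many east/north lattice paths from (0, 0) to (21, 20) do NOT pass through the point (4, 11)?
Number of paths = 264863926470

Total paths from (0, 0) to (21, 20): C(41, 21) = 269128937220. Paths through (4, 11): (paths (0, 0) → (4, 11)) × (paths (4, 11) → (21, 20)) = C(15, 4) · C(26, 17) = 1365 · 3124550 = 4265010750. Avoidance count = 269128937220 − 4265010750 = 264863926470.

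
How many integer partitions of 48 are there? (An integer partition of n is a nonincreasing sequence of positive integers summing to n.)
p(48) = 147273

Compute p(n) via the recurrence p(n, m) = p(n, m−1) + p(n−m, m), where p(n, m) counts partitions of n with all parts ≤ m and p(n) = p(n, n). The base cases are p(0, m) = 1 and p(n, 0) = 0 for n > 0. Filling the table yields p(48) = 147273. (Euler's pentagonal recurrence is an alternative.)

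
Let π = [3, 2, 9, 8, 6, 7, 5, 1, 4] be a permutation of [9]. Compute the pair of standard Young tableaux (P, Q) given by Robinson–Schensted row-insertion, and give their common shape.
P = [1, 4, 7] / [2, 5] / [3, 6] / [8] / [9];  Q = [1, 3, 6] / [2, 4] / [5, 9] / [7] / [8];  common shape = (3, 2, 2, 1, 1)

Row-insert the values π_1, π_2, … into P one at a time, bumping the leftmost entry strictly greater than the inserted value down to the next row. The recording tableau Q records, in position (i, j), the step at which that cell was added to P.
  Insert 3 (step 1): P = [3];  Q = [1]
  Insert 2 (step 2): P = [2] / [3];  Q = [1] / [2]
  Insert 9 (step 3): P = [2, 9] / [3];  Q = [1, 3] / [2]
  Insert 8 (step 4): P = [2, 8] / [3, 9];  Q = [1, 3] / [2, 4]
  Insert 6 (step 5): P = [2, 6] / [3, 8] / [9];  Q = [1, 3] / [2, 4] / [5]
  Insert 7 (step 6): P = [2, 6, 7] / [3, 8] / [9];  Q = [1, 3, 6] / [2, 4] / [5]
  Insert 5 (step 7): P = [2, 5, 7] / [3, 6] / [8] / [9];  Q = [1, 3, 6] / [2, 4] / [5] / [7]
  Insert 1 (step 8): P = [1, 5, 7] / [2, 6] / [3] / [8] / [9];  Q = [1, 3, 6] / [2, 4] / [5] / [7] / [8]
  Insert 4 (step 9): P = [1, 4, 7] / [2, 5] / [3, 6] / [8] / [9];  Q = [1, 3, 6] / [2, 4] / [5, 9] / [7] / [8]
Final shape: (3, 2, 2, 1, 1).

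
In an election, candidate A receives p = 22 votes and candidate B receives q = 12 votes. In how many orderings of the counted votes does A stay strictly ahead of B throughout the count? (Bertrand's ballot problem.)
Strict-lead orderings = 161280600

Total orderings of the 34 votes with 22 for A: C(34, 22) = 548354040. By the Bertrand ballot formula (Cycle Lemma / reflection principle), the number of orderings in which A is strictly ahead of B throughout is (p − q)/(p + q) · C(p + q, p) = (22 − 12)/(22 + 12) · 548354040 = 161280600.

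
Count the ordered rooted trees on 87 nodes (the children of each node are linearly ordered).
C_86 = 4180080073556524734514695828170907458428751314320

These ordered rooted trees are counted by the Catalan number C_n = (1/(n + 1)) · C(2n, n). For n = 86: C_86 = (1/87) · C(172, 86) = 363666966399417651902778537050868948883301364345840/87 = 4180080073556524734514695828170907458428751314320.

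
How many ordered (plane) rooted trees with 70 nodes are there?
C_69 = 337485502510215975556783793455058624700

These ordered rooted trees are counted by the Catalan number C_n = (1/(n + 1)) · C(2n, n). For n = 69: C_69 = (1/70) · C(138, 69) = 23623985175715118288974865541854103729000/70 = 337485502510215975556783793455058624700.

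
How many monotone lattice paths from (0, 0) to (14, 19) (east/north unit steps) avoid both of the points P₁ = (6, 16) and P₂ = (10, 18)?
Number of paths = 746478480

Inclusion–exclusion. Total paths: C(33, 14) = 818809200. Through P₁: C(22, 6)·C(11, 8) = 12311145. Through P₂: C(28, 10)·C(5, 4) = 65615550. Since P₁ is strictly southwest of P₂, a monotone path through both must visit P₁ then P₂; paths through both = C(22, 6)·C(6, 4)·C(5, 4) = 5595975. Avoid both = 818809200 − 12311145 − 65615550 + 5595975 = 746478480.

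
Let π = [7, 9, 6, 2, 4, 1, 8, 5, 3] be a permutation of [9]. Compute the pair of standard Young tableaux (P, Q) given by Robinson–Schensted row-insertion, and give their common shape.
P = [1, 3, 5] / [2, 4] / [6, 8] / [7, 9];  Q = [1, 2, 7] / [3, 5] / [4, 8] / [6, 9];  common shape = (3, 2, 2, 2)

Row-insert the values π_1, π_2, … into P one at a time, bumping the leftmost entry strictly greater than the inserted value down to the next row. The recording tableau Q records, in position (i, j), the step at which that cell was added to P.
  Insert 7 (step 1): P = [7];  Q = [1]
  Insert 9 (step 2): P = [7, 9];  Q = [1, 2]
  Insert 6 (step 3): P = [6, 9] / [7];  Q = [1, 2] / [3]
  Insert 2 (step 4): P = [2, 9] / [6] / [7];  Q = [1, 2] / [3] / [4]
  Insert 4 (step 5): P = [2, 4] / [6, 9] / [7];  Q = [1, 2] / [3, 5] / [4]
  Insert 1 (step 6): P = [1, 4] / [2, 9] / [6] / [7];  Q = [1, 2] / [3, 5] / [4] / [6]
  Insert 8 (step 7): P = [1, 4, 8] / [2, 9] / [6] / [7];  Q = [1, 2, 7] / [3, 5] / [4] / [6]
  Insert 5 (step 8): P = [1, 4, 5] / [2, 8] / [6, 9] / [7];  Q = [1, 2, 7] / [3, 5] / [4, 8] / [6]
  Insert 3 (step 9): P = [1, 3, 5] / [2, 4] / [6, 8] / [7, 9];  Q = [1, 2, 7] / [3, 5] / [4, 8] / [6, 9]
Final shape: (3, 2, 2, 2).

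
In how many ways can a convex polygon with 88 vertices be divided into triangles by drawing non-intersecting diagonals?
C_86 = 4180080073556524734514695828170907458428751314320

These polygon triangulations are counted by the Catalan number C_n = (1/(n + 1)) · C(2n, n). For n = 86: C_86 = (1/87) · C(172, 86) = 363666966399417651902778537050868948883301364345840/87 = 4180080073556524734514695828170907458428751314320.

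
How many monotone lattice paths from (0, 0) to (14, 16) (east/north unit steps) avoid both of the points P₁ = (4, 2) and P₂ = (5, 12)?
Number of paths = 111697390

Inclusion–exclusion. Total paths: C(30, 14) = 145422675. Through P₁: C(6, 4)·C(24, 10) = 29418840. Through P₂: C(17, 5)·C(13, 9) = 4424420. Since P₁ is strictly southwest of P₂, a monotone path through both must visit P₁ then P₂; paths through both = C(6, 4)·C(11, 1)·C(13, 9) = 117975. Avoid both = 145422675 − 29418840 − 4424420 + 117975 = 111697390.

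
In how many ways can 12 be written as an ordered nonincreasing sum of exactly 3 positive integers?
p(12, 3 parts) = 12

Partitions of n into exactly k parts ↔ partitions of n − k into at most k parts (subtract 1 from each part). For n = 12, k = 3, the partitions are: 10+1+1, 9+2+1, 8+3+1, 8+2+2, 7+4+1, 7+3+2, 6+5+1, 6+4+2, 6+3+3, 5+5+2, 5+4+3, 4+4+4. Count = 12.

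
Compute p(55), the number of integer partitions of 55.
p(55) = 451276

Compute p(n) via the recurrence p(n, m) = p(n, m−1) + p(n−m, m), where p(n, m) counts partitions of n with all parts ≤ m and p(n) = p(n, n). The base cases are p(0, m) = 1 and p(n, 0) = 0 for n > 0. Filling the table yields p(55) = 451276. (Euler's pentagonal recurrence is an alternative.)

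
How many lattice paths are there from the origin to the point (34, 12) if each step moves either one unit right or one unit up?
Number of paths = 38910617655

A monotone lattice path from (0, 0) to (34, 12) consists of 34 east steps and 12 north steps in some order, so it is determined by which 34 of the 46 steps are east. The count is C(46, 34) = 38910617655.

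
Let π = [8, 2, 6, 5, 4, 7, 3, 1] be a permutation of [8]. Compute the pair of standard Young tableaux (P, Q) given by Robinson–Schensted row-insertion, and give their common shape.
P = [1, 3, 7] / [2] / [4] / [5] / [6] / [8];  Q = [1, 3, 6] / [2] / [4] / [5] / [7] / [8];  common shape = (3, 1, 1, 1, 1, 1)

Row-insert the values π_1, π_2, … into P one at a time, bumping the leftmost entry strictly greater than the inserted value down to the next row. The recording tableau Q records, in position (i, j), the step at which that cell was added to P.
  Insert 8 (step 1): P = [8];  Q = [1]
  Insert 2 (step 2): P = [2] / [8];  Q = [1] / [2]
  Insert 6 (step 3): P = [2, 6] / [8];  Q = [1, 3] / [2]
  Insert 5 (step 4): P = [2, 5] / [6] / [8];  Q = [1, 3] / [2] / [4]
  Insert 4 (step 5): P = [2, 4] / [5] / [6] / [8];  Q = [1, 3] / [2] / [4] / [5]
  Insert 7 (step 6): P = [2, 4, 7] / [5] / [6] / [8];  Q = [1, 3, 6] / [2] / [4] / [5]
  Insert 3 (step 7): P = [2, 3, 7] / [4] / [5] / [6] / [8];  Q = [1, 3, 6] / [2] / [4] / [5] / [7]
  Insert 1 (step 8): P = [1, 3, 7] / [2] / [4] / [5] / [6] / [8];  Q = [1, 3, 6] / [2] / [4] / [5] / [7] / [8]
Final shape: (3, 1, 1, 1, 1, 1).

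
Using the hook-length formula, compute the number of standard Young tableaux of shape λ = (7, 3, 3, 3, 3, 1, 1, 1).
# SYT of shape (7, 3, 3, 3, 3, 1, 1, 1) = 711310600

Hook-length formula: f^λ = n! / Π hook(c), product over all cells c of the Young diagram. For λ = (7, 3, 3, 3, 3, 1, 1, 1), n = 22 boxes. Hook lengths by row (left-to-right, top-to-bottom): [14, 10, 9, 4, 3, 2, 1]; [9, 5, 4]; [8, 4, 3]; [7, 3, 2]; [6, 2, 1]; [3]; [2]; [1]. Product of hooks = 1580182732800. So f^λ = 22! / 1580182732800 = 1124000727777607680000 / 1580182732800 = 711310600.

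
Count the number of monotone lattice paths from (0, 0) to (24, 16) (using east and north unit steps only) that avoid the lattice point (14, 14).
Number of paths = 60204406050

Total paths from (0, 0) to (24, 16): C(40, 24) = 62852101650. Paths through (14, 14): (paths (0, 0) → (14, 14)) × (paths (14, 14) → (24, 16)) = C(28, 14) · C(12, 10) = 40116600 · 66 = 2647695600. Avoidance count = 62852101650 − 2647695600 = 60204406050.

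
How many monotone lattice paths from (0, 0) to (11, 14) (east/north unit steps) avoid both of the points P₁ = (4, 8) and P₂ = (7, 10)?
Number of paths = 2593120

Inclusion–exclusion. Total paths: C(25, 11) = 4457400. Through P₁: C(12, 4)·C(13, 7) = 849420. Through P₂: C(17, 7)·C(8, 4) = 1361360. Since P₁ is strictly southwest of P₂, a monotone path through both must visit P₁ then P₂; paths through both = C(12, 4)·C(5, 3)·C(8, 4) = 346500. Avoid both = 4457400 − 849420 − 1361360 + 346500 = 2593120.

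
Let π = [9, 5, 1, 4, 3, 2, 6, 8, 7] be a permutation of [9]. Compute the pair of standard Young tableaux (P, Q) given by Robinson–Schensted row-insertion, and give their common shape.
P = [1, 2, 6, 7] / [3, 8] / [4] / [5] / [9];  Q = [1, 4, 7, 8] / [2, 9] / [3] / [5] / [6];  common shape = (4, 2, 1, 1, 1)

Row-insert the values π_1, π_2, … into P one at a time, bumping the leftmost entry strictly greater than the inserted value down to the next row. The recording tableau Q records, in position (i, j), the step at which that cell was added to P.
  Insert 9 (step 1): P = [9];  Q = [1]
  Insert 5 (step 2): P = [5] / [9];  Q = [1] / [2]
  Insert 1 (step 3): P = [1] / [5] / [9];  Q = [1] / [2] / [3]
  Insert 4 (step 4): P = [1, 4] / [5] / [9];  Q = [1, 4] / [2] / [3]
  Insert 3 (step 5): P = [1, 3] / [4] / [5] / [9];  Q = [1, 4] / [2] / [3] / [5]
  Insert 2 (step 6): P = [1, 2] / [3] / [4] / [5] / [9];  Q = [1, 4] / [2] / [3] / [5] / [6]
  Insert 6 (step 7): P = [1, 2, 6] / [3] / [4] / [5] / [9];  Q = [1, 4, 7] / [2] / [3] / [5] / [6]
  Insert 8 (step 8): P = [1, 2, 6, 8] / [3] / [4] / [5] / [9];  Q = [1, 4, 7, 8] / [2] / [3] / [5] / [6]
  Insert 7 (step 9): P = [1, 2, 6, 7] / [3, 8] / [4] / [5] / [9];  Q = [1, 4, 7, 8] / [2, 9] / [3] / [5] / [6]
Final shape: (4, 2, 1, 1, 1).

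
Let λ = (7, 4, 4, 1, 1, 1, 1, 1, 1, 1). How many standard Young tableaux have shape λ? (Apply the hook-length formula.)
# SYT of shape (7, 4, 4, 1, 1, 1, 1, 1, 1, 1) = 363738375

Hook-length formula: f^λ = n! / Π hook(c), product over all cells c of the Young diagram. For λ = (7, 4, 4, 1, 1, 1, 1, 1, 1, 1), n = 22 boxes. Hook lengths by row (left-to-right, top-to-bottom): [16, 8, 7, 6, 3, 2, 1]; [12, 4, 3, 2]; [11, 3, 2, 1]; [7]; [6]; [5]; [4]; [3]; [2]; [1]. Product of hooks = 3090135121920. So f^λ = 22! / 3090135121920 = 1124000727777607680000 / 3090135121920 = 363738375.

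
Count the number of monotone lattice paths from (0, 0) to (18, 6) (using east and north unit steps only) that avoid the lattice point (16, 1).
Number of paths = 134239

Total paths from (0, 0) to (18, 6): C(24, 18) = 134596. Paths through (16, 1): (paths (0, 0) → (16, 1)) × (paths (16, 1) → (18, 6)) = C(17, 16) · C(7, 2) = 17 · 21 = 357. Avoidance count = 134596 − 357 = 134239.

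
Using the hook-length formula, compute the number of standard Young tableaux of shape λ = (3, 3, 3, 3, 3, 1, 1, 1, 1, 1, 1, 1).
# SYT of shape (3, 3, 3, 3, 3, 1, 1, 1, 1, 1, 1, 1) = 10744272

Hook-length formula: f^λ = n! / Π hook(c), product over all cells c of the Young diagram. For λ = (3, 3, 3, 3, 3, 1, 1, 1, 1, 1, 1, 1), n = 22 boxes. Hook lengths by row (left-to-right, top-to-bottom): [14, 6, 5]; [13, 5, 4]; [12, 4, 3]; [11, 3, 2]; [10, 2, 1]; [7]; [6]; [5]; [4]; [3]; [2]; [1]. Product of hooks = 104613949440000. So f^λ = 22! / 104613949440000 = 1124000727777607680000 / 104613949440000 = 10744272.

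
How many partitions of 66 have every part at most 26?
p(66, parts ≤ 26) = 2145915

Use the recurrence p(n, m) = p(n, m−1) + p(n−m, m): either the largest part is < m (count p(n, m−1)) or the largest part is exactly m (remove one copy of m, count p(n−m, m)). With p(0, ·) = 1 this gives p(66, parts ≤ 26) = 2145915. (By conjugating Young diagrams, this also counts partitions of 66 into at most 26 parts.)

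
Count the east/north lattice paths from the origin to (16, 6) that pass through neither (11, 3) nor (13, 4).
Number of paths = 41349

Inclusion–exclusion. Total paths: C(22, 16) = 74613. Through P₁: C(14, 11)·C(8, 5) = 20384. Through P₂: C(17, 13)·C(5, 3) = 23800. Since P₁ is strictly southwest of P₂, a monotone path through both must visit P₁ then P₂; paths through both = C(14, 11)·C(3, 2)·C(5, 3) = 10920. Avoid both = 74613 − 20384 − 23800 + 10920 = 41349.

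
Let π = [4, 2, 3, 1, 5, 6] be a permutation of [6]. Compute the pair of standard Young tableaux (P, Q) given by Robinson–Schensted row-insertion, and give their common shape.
P = [1, 3, 5, 6] / [2] / [4];  Q = [1, 3, 5, 6] / [2] / [4];  common shape = (4, 1, 1)

Row-insert the values π_1, π_2, … into P one at a time, bumping the leftmost entry strictly greater than the inserted value down to the next row. The recording tableau Q records, in position (i, j), the step at which that cell was added to P.
  Insert 4 (step 1): P = [4];  Q = [1]
  Insert 2 (step 2): P = [2] / [4];  Q = [1] / [2]
  Insert 3 (step 3): P = [2, 3] / [4];  Q = [1, 3] / [2]
  Insert 1 (step 4): P = [1, 3] / [2] / [4];  Q = [1, 3] / [2] / [4]
  Insert 5 (step 5): P = [1, 3, 5] / [2] / [4];  Q = [1, 3, 5] / [2] / [4]
  Insert 6 (step 6): P = [1, 3, 5, 6] / [2] / [4];  Q = [1, 3, 5, 6] / [2] / [4]
Final shape: (4, 1, 1).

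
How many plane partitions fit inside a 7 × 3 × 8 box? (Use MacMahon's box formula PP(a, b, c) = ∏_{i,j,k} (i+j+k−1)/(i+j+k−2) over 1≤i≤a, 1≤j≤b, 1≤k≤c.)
PP(7, 3, 8) = 4971151900

Evaluate the triple product over i = 1..7, j = 1..3, k = 1..8. The factors are (2/1) · (3/2) · (4/3) · (5/4) · (6/5) · (7/6) · (8/7) · (9/8) · … (168 factors total). The numerators and denominators telescope so the product is an integer; carrying out the multiplication exactly gives PP(7, 3, 8) = 4971151900.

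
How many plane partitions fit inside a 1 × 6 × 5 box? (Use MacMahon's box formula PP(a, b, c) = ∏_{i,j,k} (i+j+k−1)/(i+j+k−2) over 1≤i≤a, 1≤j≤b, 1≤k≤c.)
PP(1, 6, 5) = 462

Evaluate the triple product over i = 1..1, j = 1..6, k = 1..5. The factors are (2/1) · (3/2) · (4/3) · (5/4) · (6/5) · (3/2) · (4/3) · (5/4) · … (30 factors total). The numerators and denominators telescope so the product is an integer; carrying out the multiplication exactly gives PP(1, 6, 5) = 462.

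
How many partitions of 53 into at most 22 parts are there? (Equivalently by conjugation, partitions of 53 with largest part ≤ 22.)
p(53, parts ≤ 22) = 301349

Use the recurrence p(n, m) = p(n, m−1) + p(n−m, m): either the largest part is < m (count p(n, m−1)) or the largest part is exactly m (remove one copy of m, count p(n−m, m)). With p(0, ·) = 1 this gives p(53, parts ≤ 22) = 301349. (By conjugating Young diagrams, this also counts partitions of 53 into at most 22 parts.)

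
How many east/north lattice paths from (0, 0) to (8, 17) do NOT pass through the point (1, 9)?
Number of paths = 1017225

Total paths from (0, 0) to (8, 17): C(25, 8) = 1081575. Paths through (1, 9): (paths (0, 0) → (1, 9)) × (paths (1, 9) → (8, 17)) = C(10, 1) · C(15, 7) = 10 · 6435 = 64350. Avoidance count = 1081575 − 64350 = 1017225.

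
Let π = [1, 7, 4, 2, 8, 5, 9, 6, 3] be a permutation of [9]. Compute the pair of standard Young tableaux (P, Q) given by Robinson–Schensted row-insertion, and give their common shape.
P = [1, 2, 3, 6] / [4, 5, 9] / [7, 8];  Q = [1, 2, 5, 7] / [3, 6, 8] / [4, 9];  common shape = (4, 3, 2)

Row-insert the values π_1, π_2, … into P one at a time, bumping the leftmost entry strictly greater than the inserted value down to the next row. The recording tableau Q records, in position (i, j), the step at which that cell was added to P.
  Insert 1 (step 1): P = [1];  Q = [1]
  Insert 7 (step 2): P = [1, 7];  Q = [1, 2]
  Insert 4 (step 3): P = [1, 4] / [7];  Q = [1, 2] / [3]
  Insert 2 (step 4): P = [1, 2] / [4] / [7];  Q = [1, 2] / [3] / [4]
  Insert 8 (step 5): P = [1, 2, 8] / [4] / [7];  Q = [1, 2, 5] / [3] / [4]
  Insert 5 (step 6): P = [1, 2, 5] / [4, 8] / [7];  Q = [1, 2, 5] / [3, 6] / [4]
  Insert 9 (step 7): P = [1, 2, 5, 9] / [4, 8] / [7];  Q = [1, 2, 5, 7] / [3, 6] / [4]
  Insert 6 (step 8): P = [1, 2, 5, 6] / [4, 8, 9] / [7];  Q = [1, 2, 5, 7] / [3, 6, 8] / [4]
  Insert 3 (step 9): P = [1, 2, 3, 6] / [4, 5, 9] / [7, 8];  Q = [1, 2, 5, 7] / [3, 6, 8] / [4, 9]
Final shape: (4, 3, 2).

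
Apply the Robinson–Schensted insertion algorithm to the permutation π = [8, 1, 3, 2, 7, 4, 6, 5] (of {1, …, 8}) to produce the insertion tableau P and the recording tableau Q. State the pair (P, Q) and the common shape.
P = [1, 2, 4, 5] / [3, 6] / [7] / [8];  Q = [1, 3, 5, 7] / [2, 6] / [4] / [8];  common shape = (4, 2, 1, 1)

Row-insert the values π_1, π_2, … into P one at a time, bumping the leftmost entry strictly greater than the inserted value down to the next row. The recording tableau Q records, in position (i, j), the step at which that cell was added to P.
  Insert 8 (step 1): P = [8];  Q = [1]
  Insert 1 (step 2): P = [1] / [8];  Q = [1] / [2]
  Insert 3 (step 3): P = [1, 3] / [8];  Q = [1, 3] / [2]
  Insert 2 (step 4): P = [1, 2] / [3] / [8];  Q = [1, 3] / [2] / [4]
  Insert 7 (step 5): P = [1, 2, 7] / [3] / [8];  Q = [1, 3, 5] / [2] / [4]
  Insert 4 (step 6): P = [1, 2, 4] / [3, 7] / [8];  Q = [1, 3, 5] / [2, 6] / [4]
  Insert 6 (step 7): P = [1, 2, 4, 6] / [3, 7] / [8];  Q = [1, 3, 5, 7] / [2, 6] / [4]
  Insert 5 (step 8): P = [1, 2, 4, 5] / [3, 6] / [7] / [8];  Q = [1, 3, 5, 7] / [2, 6] / [4] / [8]
Final shape: (4, 2, 1, 1).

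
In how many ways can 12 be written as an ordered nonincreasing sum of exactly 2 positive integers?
p(12, 2 parts) = 6

Partitions of n into exactly k parts ↔ partitions of n − k into at most k parts (subtract 1 from each part). For n = 12, k = 2, the partitions are: 11+1, 10+2, 9+3, 8+4, 7+5, 6+6. Count = 6.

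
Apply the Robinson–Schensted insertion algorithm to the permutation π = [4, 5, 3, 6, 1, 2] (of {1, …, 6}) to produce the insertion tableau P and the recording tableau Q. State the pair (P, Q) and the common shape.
P = [1, 2, 6] / [3, 5] / [4];  Q = [1, 2, 4] / [3, 6] / [5];  common shape = (3, 2, 1)

Row-insert the values π_1, π_2, … into P one at a time, bumping the leftmost entry strictly greater than the inserted value down to the next row. The recording tableau Q records, in position (i, j), the step at which that cell was added to P.
  Insert 4 (step 1): P = [4];  Q = [1]
  Insert 5 (step 2): P = [4, 5];  Q = [1, 2]
  Insert 3 (step 3): P = [3, 5] / [4];  Q = [1, 2] / [3]
  Insert 6 (step 4): P = [3, 5, 6] / [4];  Q = [1, 2, 4] / [3]
  Insert 1 (step 5): P = [1, 5, 6] / [3] / [4];  Q = [1, 2, 4] / [3] / [5]
  Insert 2 (step 6): P = [1, 2, 6] / [3, 5] / [4];  Q = [1, 2, 4] / [3, 6] / [5]
Final shape: (3, 2, 1).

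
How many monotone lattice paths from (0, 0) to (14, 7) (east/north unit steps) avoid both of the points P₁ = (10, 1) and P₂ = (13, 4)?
Number of paths = 105330

Inclusion–exclusion. Total paths: C(21, 14) = 116280. Through P₁: C(11, 10)·C(10, 4) = 2310. Through P₂: C(17, 13)·C(4, 1) = 9520. Since P₁ is strictly southwest of P₂, a monotone path through both must visit P₁ then P₂; paths through both = C(11, 10)·C(6, 3)·C(4, 1) = 880. Avoid both = 116280 − 2310 − 9520 + 880 = 105330.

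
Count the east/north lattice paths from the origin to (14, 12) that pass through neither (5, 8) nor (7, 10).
Number of paths = 8315359

Inclusion–exclusion. Total paths: C(26, 14) = 9657700. Through P₁: C(13, 5)·C(13, 9) = 920205. Through P₂: C(17, 7)·C(9, 7) = 700128. Since P₁ is strictly southwest of P₂, a monotone path through both must visit P₁ then P₂; paths through both = C(13, 5)·C(4, 2)·C(9, 7) = 277992. Avoid both = 9657700 − 920205 − 700128 + 277992 = 8315359.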